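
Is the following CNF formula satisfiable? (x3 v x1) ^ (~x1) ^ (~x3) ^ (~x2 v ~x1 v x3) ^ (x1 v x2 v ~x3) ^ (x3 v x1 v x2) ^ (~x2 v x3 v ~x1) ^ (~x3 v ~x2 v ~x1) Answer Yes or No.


Check all 8 possible truth assignments.
Number of satisfying assignments found: 0.
The formula is unsatisfiable.

No


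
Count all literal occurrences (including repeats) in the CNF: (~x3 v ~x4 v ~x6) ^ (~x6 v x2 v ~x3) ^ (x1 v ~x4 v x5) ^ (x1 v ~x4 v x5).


Clause lengths: 3, 3, 3, 3.
Sum = 3 + 3 + 3 + 3 = 12.

12


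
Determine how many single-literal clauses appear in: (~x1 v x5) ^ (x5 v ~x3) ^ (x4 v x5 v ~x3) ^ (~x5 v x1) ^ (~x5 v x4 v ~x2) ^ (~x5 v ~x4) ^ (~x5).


A unit clause contains exactly one literal.
Unit clauses found: (~x5).
Count = 1.

1


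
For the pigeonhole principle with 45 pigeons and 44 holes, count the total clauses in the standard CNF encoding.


The PHP encoding has two parts:
1) At-least-one-hole clauses: 45 (one per pigeon, each with 44 literals).
2) At-most-one-pigeon-per-hole clauses: 44 holes * C(45,2) = 44 * 990 = 43560.
Total clauses = 45 + 43560 = 43605.

43605


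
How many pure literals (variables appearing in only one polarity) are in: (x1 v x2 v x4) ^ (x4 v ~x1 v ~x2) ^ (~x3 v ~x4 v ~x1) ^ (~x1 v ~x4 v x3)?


A pure literal appears in only one polarity across all clauses.
No pure literals found.
Count = 0.

0


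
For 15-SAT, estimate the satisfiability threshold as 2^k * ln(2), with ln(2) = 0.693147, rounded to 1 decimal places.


Using the asymptotic formula: threshold ~ 2^k * ln(2).
2^15 = 32768.
32768 * 0.693147 = 22713.0.

22713.0


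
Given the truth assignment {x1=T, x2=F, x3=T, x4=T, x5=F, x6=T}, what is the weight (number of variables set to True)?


The weight is the number of variables assigned True.
True variables: x1, x3, x4, x6.
Weight = 4.

4


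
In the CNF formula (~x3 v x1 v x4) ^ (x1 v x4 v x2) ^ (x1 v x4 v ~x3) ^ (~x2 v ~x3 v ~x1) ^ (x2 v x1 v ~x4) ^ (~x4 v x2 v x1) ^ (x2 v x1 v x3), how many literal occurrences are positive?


Scan each clause for unnegated literals.
Clause 1: 2 positive; Clause 2: 3 positive; Clause 3: 2 positive; Clause 4: 0 positive; Clause 5: 2 positive; Clause 6: 2 positive; Clause 7: 3 positive.
Total positive literal occurrences = 14.

14


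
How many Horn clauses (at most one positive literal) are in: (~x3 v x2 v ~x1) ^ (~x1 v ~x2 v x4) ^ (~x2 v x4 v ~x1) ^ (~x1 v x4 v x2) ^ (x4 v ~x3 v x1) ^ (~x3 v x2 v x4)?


A Horn clause has at most one positive literal.
Clause 1: 1 positive lit(s) -> Horn
Clause 2: 1 positive lit(s) -> Horn
Clause 3: 1 positive lit(s) -> Horn
Clause 4: 2 positive lit(s) -> not Horn
Clause 5: 2 positive lit(s) -> not Horn
Clause 6: 2 positive lit(s) -> not Horn
Total Horn clauses = 3.

3


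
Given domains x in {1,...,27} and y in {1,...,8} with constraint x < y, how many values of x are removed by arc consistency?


For the constraint x < y, x needs a supporting value in y's domain.
x can be at most 7 (one less than y's maximum).
Valid x values from domain: 7 out of 27.
Pruned = 27 - 7 = 20.

20


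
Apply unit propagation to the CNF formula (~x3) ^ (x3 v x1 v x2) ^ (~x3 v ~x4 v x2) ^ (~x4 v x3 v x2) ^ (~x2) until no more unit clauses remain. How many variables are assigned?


Unit propagation repeatedly assigns the literal in any unit clause, then simplifies.
Assignments in order: x3 = F, x2 = F, x1 = T, x4 = F.
No further unit clauses remain.
Total variables assigned = 4.

4


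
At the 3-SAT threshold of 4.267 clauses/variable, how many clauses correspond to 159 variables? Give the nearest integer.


The 3-SAT phase transition occurs at approximately 4.267 clauses per variable.
m = 4.267 * 159 = 678.453.
Rounded to nearest integer: 678.

678


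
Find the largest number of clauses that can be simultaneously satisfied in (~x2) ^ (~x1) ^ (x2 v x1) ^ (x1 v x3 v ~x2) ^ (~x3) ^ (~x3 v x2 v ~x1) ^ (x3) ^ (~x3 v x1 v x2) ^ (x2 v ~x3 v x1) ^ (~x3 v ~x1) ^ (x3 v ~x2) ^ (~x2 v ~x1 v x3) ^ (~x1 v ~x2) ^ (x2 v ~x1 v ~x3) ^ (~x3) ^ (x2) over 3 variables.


Enumerate all 8 truth assignments.
For each, count how many of the 16 clauses are satisfied.
The formula is not fully satisfiable, so the maximum is below 16.
Maximum simultaneously satisfiable clauses = 13.

13


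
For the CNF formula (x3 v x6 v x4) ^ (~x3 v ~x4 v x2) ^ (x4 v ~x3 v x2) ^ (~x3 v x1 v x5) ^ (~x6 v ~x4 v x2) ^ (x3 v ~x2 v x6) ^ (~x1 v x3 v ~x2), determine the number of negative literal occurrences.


Scan each clause for negated literals.
Clause 1: 0 negative; Clause 2: 2 negative; Clause 3: 1 negative; Clause 4: 1 negative; Clause 5: 2 negative; Clause 6: 1 negative; Clause 7: 2 negative.
Total negative literal occurrences = 9.

9


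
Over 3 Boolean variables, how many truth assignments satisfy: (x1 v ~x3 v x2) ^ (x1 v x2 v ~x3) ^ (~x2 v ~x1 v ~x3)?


Enumerate all 8 truth assignments over 3 variables.
Test each against every clause.
Satisfying assignments found: 6.

6


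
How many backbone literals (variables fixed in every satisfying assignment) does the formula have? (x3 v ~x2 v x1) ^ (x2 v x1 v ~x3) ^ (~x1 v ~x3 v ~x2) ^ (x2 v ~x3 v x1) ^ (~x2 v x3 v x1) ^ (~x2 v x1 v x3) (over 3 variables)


Find all satisfying assignments: 5 model(s).
Check which variables have the same value in every model.
No variable is fixed across all models.
Backbone size = 0.

0


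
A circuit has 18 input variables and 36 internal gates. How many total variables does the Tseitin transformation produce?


The Tseitin transformation introduces one auxiliary variable per gate.
Total variables = inputs + gates = 18 + 36 = 54.

54


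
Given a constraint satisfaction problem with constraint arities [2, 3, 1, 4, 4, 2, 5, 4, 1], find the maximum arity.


The arities are: 2, 3, 1, 4, 4, 2, 5, 4, 1.
Scan for the maximum value.
Maximum arity = 5.

5


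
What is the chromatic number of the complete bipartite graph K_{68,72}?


K_{68,72} is bipartite by definition: the two parts are independent sets, with every edge crossing between them.
Color all vertices in one part with color 1 and all vertices in the other part with color 2.
Since the graph has at least one edge, one color does not suffice.
Chromatic number = 2.

2


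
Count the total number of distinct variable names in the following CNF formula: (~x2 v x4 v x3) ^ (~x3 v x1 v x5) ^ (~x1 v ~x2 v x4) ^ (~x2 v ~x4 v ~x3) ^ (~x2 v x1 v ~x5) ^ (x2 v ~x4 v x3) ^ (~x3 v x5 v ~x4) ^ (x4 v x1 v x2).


Identify each distinct variable in the formula.
Variables found: x1, x2, x3, x4, x5.
Total distinct variables = 5.

5


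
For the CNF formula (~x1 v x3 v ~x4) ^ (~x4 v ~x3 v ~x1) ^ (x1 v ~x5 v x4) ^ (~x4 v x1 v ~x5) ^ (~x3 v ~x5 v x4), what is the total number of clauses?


Each group enclosed in parentheses joined by ^ is one clause.
Counting the conjuncts: 5 clauses.

5


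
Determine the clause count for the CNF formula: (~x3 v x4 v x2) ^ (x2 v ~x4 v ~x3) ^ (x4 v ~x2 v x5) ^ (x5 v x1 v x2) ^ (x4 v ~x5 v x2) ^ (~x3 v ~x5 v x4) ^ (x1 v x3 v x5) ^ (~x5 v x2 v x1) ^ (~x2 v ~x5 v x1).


Each group enclosed in parentheses joined by ^ is one clause.
Counting the conjuncts: 9 clauses.

9


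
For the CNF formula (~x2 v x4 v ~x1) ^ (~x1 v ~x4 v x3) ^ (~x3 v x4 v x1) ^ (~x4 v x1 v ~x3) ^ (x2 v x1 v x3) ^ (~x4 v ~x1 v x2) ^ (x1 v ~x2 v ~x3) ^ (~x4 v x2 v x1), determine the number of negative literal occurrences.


Scan each clause for negated literals.
Clause 1: 2 negative; Clause 2: 2 negative; Clause 3: 1 negative; Clause 4: 2 negative; Clause 5: 0 negative; Clause 6: 2 negative; Clause 7: 2 negative; Clause 8: 1 negative.
Total negative literal occurrences = 12.

12


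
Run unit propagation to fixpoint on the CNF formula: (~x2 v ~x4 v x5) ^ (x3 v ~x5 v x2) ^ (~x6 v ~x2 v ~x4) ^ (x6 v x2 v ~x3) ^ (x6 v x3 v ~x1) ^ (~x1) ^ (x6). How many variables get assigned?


Unit propagation repeatedly assigns the literal in any unit clause, then simplifies.
Assignments in order: x1 = F, x6 = T.
No further unit clauses remain.
Total variables assigned = 2.

2


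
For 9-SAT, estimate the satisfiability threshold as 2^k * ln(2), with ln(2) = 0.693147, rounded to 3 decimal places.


Using the asymptotic formula: threshold ~ 2^k * ln(2).
2^9 = 512.
512 * 0.693147 = 354.891.

354.891


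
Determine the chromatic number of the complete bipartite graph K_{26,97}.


K_{26,97} is bipartite by definition: the two parts are independent sets, with every edge crossing between them.
Color all vertices in one part with color 1 and all vertices in the other part with color 2.
Since the graph has at least one edge, one color does not suffice.
Chromatic number = 2.

2


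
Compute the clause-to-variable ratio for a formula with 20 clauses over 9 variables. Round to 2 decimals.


Clause-to-variable ratio = clauses / variables.
20 / 9 = 2.22.

2.22


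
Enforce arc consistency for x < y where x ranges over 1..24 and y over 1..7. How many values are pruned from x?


For the constraint x < y, x needs a supporting value in y's domain.
x can be at most 6 (one less than y's maximum).
Valid x values from domain: 6 out of 24.
Pruned = 24 - 6 = 18.

18


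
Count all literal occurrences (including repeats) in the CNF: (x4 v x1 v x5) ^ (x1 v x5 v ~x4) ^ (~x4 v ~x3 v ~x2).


Clause lengths: 3, 3, 3.
Sum = 3 + 3 + 3 = 9.

9


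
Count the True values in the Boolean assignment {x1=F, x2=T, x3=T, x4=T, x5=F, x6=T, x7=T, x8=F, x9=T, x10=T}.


The weight is the number of variables assigned True.
True variables: x2, x3, x4, x6, x7, x9, x10.
Weight = 7.

7


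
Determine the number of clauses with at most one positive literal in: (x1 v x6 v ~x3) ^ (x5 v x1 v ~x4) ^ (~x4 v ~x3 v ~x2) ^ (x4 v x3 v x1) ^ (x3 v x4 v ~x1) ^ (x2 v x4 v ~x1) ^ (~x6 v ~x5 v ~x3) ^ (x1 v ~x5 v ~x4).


A Horn clause has at most one positive literal.
Clause 1: 2 positive lit(s) -> not Horn
Clause 2: 2 positive lit(s) -> not Horn
Clause 3: 0 positive lit(s) -> Horn
Clause 4: 3 positive lit(s) -> not Horn
Clause 5: 2 positive lit(s) -> not Horn
Clause 6: 2 positive lit(s) -> not Horn
Clause 7: 0 positive lit(s) -> Horn
Clause 8: 1 positive lit(s) -> Horn
Total Horn clauses = 3.

3


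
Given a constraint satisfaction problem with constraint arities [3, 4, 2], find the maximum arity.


The arities are: 3, 4, 2.
Scan for the maximum value.
Maximum arity = 4.

4


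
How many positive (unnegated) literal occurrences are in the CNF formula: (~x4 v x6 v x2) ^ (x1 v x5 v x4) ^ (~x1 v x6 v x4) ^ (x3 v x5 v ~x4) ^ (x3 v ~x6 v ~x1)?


Scan each clause for unnegated literals.
Clause 1: 2 positive; Clause 2: 3 positive; Clause 3: 2 positive; Clause 4: 2 positive; Clause 5: 1 positive.
Total positive literal occurrences = 10.

10


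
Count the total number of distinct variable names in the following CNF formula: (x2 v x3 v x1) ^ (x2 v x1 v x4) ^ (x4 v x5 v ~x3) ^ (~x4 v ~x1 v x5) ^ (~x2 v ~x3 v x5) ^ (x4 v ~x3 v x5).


Identify each distinct variable in the formula.
Variables found: x1, x2, x3, x4, x5.
Total distinct variables = 5.

5


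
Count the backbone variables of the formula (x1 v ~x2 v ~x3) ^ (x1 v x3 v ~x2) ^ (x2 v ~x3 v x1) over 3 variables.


Find all satisfying assignments: 5 model(s).
Check which variables have the same value in every model.
No variable is fixed across all models.
Backbone size = 0.

0


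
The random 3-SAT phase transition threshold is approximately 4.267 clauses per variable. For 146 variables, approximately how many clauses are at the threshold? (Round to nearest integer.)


The 3-SAT phase transition occurs at approximately 4.267 clauses per variable.
m = 4.267 * 146 = 622.982.
Rounded to nearest integer: 623.

623


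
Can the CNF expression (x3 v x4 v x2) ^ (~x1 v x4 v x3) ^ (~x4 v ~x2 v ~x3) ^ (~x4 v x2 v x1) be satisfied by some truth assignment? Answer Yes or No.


Check all 16 possible truth assignments.
Number of satisfying assignments found: 9.
The formula is satisfiable.

Yes


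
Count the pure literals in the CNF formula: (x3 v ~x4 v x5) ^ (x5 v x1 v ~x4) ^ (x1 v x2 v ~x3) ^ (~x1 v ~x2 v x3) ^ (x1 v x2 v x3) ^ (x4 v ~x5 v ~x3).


A pure literal appears in only one polarity across all clauses.
No pure literals found.
Count = 0.

0


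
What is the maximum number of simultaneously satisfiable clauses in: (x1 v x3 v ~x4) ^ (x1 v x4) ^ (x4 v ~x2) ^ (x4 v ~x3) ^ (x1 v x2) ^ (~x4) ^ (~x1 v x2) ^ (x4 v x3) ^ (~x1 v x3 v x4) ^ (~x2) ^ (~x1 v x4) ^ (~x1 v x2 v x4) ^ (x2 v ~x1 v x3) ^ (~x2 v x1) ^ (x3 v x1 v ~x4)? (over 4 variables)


Enumerate all 16 truth assignments.
For each, count how many of the 15 clauses are satisfied.
The formula is not fully satisfiable, so the maximum is below 15.
Maximum simultaneously satisfiable clauses = 13.

13


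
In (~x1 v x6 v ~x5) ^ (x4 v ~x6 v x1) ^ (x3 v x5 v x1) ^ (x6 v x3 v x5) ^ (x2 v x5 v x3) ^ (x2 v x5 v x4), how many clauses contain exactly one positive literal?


A definite clause has exactly one positive literal.
Clause 1: 1 positive -> definite
Clause 2: 2 positive -> not definite
Clause 3: 3 positive -> not definite
Clause 4: 3 positive -> not definite
Clause 5: 3 positive -> not definite
Clause 6: 3 positive -> not definite
Definite clause count = 1.

1


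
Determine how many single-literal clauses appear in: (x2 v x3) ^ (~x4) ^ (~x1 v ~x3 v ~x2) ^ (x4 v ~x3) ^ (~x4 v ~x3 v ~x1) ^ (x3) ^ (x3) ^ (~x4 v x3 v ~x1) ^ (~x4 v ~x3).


A unit clause contains exactly one literal.
Unit clauses found: (~x4), (x3), (x3).
Count = 3.

3


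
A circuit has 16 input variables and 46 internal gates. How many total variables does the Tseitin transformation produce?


The Tseitin transformation introduces one auxiliary variable per gate.
Total variables = inputs + gates = 16 + 46 = 62.

62


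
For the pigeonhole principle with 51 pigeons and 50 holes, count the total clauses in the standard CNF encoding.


The PHP encoding has two parts:
1) At-least-one-hole clauses: 51 (one per pigeon, each with 50 literals).
2) At-most-one-pigeon-per-hole clauses: 50 holes * C(51,2) = 50 * 1275 = 63750.
Total clauses = 51 + 63750 = 63801.

63801


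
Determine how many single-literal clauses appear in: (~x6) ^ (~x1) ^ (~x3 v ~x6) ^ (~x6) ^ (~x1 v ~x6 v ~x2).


A unit clause contains exactly one literal.
Unit clauses found: (~x6), (~x1), (~x6).
Count = 3.

3


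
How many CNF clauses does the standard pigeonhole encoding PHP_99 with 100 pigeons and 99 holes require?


The PHP encoding has two parts:
1) At-least-one-hole clauses: 100 (one per pigeon, each with 99 literals).
2) At-most-one-pigeon-per-hole clauses: 99 holes * C(100,2) = 99 * 4950 = 490050.
Total clauses = 100 + 490050 = 490150.

490150


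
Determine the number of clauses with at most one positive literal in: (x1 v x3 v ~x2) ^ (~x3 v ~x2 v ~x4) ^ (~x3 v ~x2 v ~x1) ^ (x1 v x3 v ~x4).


A Horn clause has at most one positive literal.
Clause 1: 2 positive lit(s) -> not Horn
Clause 2: 0 positive lit(s) -> Horn
Clause 3: 0 positive lit(s) -> Horn
Clause 4: 2 positive lit(s) -> not Horn
Total Horn clauses = 2.

2


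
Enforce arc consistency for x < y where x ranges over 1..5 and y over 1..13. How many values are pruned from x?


For the constraint x < y, x needs a supporting value in y's domain.
x can be at most 12 (one less than y's maximum).
Valid x values from domain: 5 out of 5.
Pruned = 5 - 5 = 0.

0


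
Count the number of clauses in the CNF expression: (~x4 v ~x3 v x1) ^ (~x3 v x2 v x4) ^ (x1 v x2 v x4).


Each group enclosed in parentheses joined by ^ is one clause.
Counting the conjuncts: 3 clauses.

3


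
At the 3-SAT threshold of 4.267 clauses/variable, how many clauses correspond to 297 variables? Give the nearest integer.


The 3-SAT phase transition occurs at approximately 4.267 clauses per variable.
m = 4.267 * 297 = 1267.299.
Rounded to nearest integer: 1267.

1267


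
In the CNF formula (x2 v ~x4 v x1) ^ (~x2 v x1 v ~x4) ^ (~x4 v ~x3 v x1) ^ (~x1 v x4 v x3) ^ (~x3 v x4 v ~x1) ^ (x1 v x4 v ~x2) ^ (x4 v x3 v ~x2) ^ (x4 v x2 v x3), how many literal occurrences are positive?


Scan each clause for unnegated literals.
Clause 1: 2 positive; Clause 2: 1 positive; Clause 3: 1 positive; Clause 4: 2 positive; Clause 5: 1 positive; Clause 6: 2 positive; Clause 7: 2 positive; Clause 8: 3 positive.
Total positive literal occurrences = 14.

14


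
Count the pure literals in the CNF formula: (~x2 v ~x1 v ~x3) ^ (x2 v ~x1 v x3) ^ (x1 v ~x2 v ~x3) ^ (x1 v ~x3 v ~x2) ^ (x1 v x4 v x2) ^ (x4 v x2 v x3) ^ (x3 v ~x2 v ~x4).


A pure literal appears in only one polarity across all clauses.
No pure literals found.
Count = 0.

0


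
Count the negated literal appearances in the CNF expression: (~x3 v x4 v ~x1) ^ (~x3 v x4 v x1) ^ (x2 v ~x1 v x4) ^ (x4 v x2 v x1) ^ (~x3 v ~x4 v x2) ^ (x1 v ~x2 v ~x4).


Scan each clause for negated literals.
Clause 1: 2 negative; Clause 2: 1 negative; Clause 3: 1 negative; Clause 4: 0 negative; Clause 5: 2 negative; Clause 6: 2 negative.
Total negative literal occurrences = 8.

8


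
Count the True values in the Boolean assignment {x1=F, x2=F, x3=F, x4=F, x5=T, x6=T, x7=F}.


The weight is the number of variables assigned True.
True variables: x5, x6.
Weight = 2.

2


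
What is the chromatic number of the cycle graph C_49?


An odd cycle cannot be 2-colored: alternating two colors around the cycle returns to the start with a conflict.
Since 49 is odd, three colors are required (and three suffice).
Chromatic number = 3.

3


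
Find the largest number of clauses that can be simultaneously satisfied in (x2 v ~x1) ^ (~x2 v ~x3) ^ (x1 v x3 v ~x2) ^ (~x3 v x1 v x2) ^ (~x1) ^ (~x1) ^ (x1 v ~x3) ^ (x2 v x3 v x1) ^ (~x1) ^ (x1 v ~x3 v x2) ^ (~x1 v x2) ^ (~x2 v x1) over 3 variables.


Enumerate all 8 truth assignments.
For each, count how many of the 12 clauses are satisfied.
The formula is not fully satisfiable, so the maximum is below 12.
Maximum simultaneously satisfiable clauses = 11.

11


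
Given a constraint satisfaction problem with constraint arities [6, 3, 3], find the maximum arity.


The arities are: 6, 3, 3.
Scan for the maximum value.
Maximum arity = 6.

6


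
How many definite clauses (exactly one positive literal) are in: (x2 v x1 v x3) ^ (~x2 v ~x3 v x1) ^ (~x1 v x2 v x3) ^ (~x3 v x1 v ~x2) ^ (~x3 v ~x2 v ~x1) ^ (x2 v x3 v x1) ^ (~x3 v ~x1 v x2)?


A definite clause has exactly one positive literal.
Clause 1: 3 positive -> not definite
Clause 2: 1 positive -> definite
Clause 3: 2 positive -> not definite
Clause 4: 1 positive -> definite
Clause 5: 0 positive -> not definite
Clause 6: 3 positive -> not definite
Clause 7: 1 positive -> definite
Definite clause count = 3.

3


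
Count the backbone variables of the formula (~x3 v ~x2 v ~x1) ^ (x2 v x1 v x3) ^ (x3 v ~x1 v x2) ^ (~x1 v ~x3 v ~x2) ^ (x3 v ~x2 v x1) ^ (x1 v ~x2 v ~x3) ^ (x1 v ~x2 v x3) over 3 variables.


Find all satisfying assignments: 3 model(s).
Check which variables have the same value in every model.
No variable is fixed across all models.
Backbone size = 0.

0


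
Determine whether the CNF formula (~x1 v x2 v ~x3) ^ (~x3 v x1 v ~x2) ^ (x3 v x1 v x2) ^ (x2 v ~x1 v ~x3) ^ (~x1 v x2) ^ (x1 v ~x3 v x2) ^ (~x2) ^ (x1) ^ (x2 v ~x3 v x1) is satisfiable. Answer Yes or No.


Check all 8 possible truth assignments.
Number of satisfying assignments found: 0.
The formula is unsatisfiable.

No


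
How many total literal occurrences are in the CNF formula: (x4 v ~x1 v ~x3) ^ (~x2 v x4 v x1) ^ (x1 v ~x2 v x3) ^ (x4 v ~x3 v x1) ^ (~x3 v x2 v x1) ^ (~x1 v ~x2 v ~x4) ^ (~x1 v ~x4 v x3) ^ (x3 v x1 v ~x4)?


Clause lengths: 3, 3, 3, 3, 3, 3, 3, 3.
Sum = 3 + 3 + 3 + 3 + 3 + 3 + 3 + 3 = 24.

24


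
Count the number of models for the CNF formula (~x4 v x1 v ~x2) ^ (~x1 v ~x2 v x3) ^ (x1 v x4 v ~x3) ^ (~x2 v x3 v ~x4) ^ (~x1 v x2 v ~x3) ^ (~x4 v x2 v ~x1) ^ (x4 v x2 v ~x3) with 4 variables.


Enumerate all 16 truth assignments over 4 variables.
Test each against every clause.
Satisfying assignments found: 7.

7


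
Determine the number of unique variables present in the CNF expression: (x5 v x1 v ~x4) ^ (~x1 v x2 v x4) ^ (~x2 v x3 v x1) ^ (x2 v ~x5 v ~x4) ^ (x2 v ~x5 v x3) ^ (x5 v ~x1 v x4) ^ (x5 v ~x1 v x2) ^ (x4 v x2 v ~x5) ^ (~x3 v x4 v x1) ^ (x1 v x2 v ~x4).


Identify each distinct variable in the formula.
Variables found: x1, x2, x3, x4, x5.
Total distinct variables = 5.

5


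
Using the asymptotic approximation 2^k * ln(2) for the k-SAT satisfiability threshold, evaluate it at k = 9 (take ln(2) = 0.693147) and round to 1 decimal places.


Using the asymptotic formula: threshold ~ 2^k * ln(2).
2^9 = 512.
512 * 0.693147 = 354.9.

354.9


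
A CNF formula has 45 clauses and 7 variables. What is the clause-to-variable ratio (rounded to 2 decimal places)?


Clause-to-variable ratio = clauses / variables.
45 / 7 = 6.43.

6.43


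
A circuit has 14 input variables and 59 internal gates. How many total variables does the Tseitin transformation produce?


The Tseitin transformation introduces one auxiliary variable per gate.
Total variables = inputs + gates = 14 + 59 = 73.

73


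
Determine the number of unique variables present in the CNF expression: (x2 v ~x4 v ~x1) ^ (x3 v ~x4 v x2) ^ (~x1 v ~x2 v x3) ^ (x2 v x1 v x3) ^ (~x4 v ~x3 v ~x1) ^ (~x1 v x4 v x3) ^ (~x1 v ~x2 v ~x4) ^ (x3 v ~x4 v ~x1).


Identify each distinct variable in the formula.
Variables found: x1, x2, x3, x4.
Total distinct variables = 4.

4


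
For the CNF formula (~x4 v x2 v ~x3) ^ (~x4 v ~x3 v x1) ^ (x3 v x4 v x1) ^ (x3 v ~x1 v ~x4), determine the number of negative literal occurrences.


Scan each clause for negated literals.
Clause 1: 2 negative; Clause 2: 2 negative; Clause 3: 0 negative; Clause 4: 2 negative.
Total negative literal occurrences = 6.

6


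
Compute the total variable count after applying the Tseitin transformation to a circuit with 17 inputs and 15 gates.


The Tseitin transformation introduces one auxiliary variable per gate.
Total variables = inputs + gates = 17 + 15 = 32.

32


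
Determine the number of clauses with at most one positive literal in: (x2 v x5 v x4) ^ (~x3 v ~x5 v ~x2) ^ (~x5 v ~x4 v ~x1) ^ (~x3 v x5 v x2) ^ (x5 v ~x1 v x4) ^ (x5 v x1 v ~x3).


A Horn clause has at most one positive literal.
Clause 1: 3 positive lit(s) -> not Horn
Clause 2: 0 positive lit(s) -> Horn
Clause 3: 0 positive lit(s) -> Horn
Clause 4: 2 positive lit(s) -> not Horn
Clause 5: 2 positive lit(s) -> not Horn
Clause 6: 2 positive lit(s) -> not Horn
Total Horn clauses = 2.

2


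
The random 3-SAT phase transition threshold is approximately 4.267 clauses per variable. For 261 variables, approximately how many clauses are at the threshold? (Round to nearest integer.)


The 3-SAT phase transition occurs at approximately 4.267 clauses per variable.
m = 4.267 * 261 = 1113.687.
Rounded to nearest integer: 1114.

1114


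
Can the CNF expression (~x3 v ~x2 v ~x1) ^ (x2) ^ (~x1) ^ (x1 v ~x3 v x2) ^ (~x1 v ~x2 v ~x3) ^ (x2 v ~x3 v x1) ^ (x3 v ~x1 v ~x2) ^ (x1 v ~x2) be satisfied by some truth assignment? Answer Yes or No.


Check all 8 possible truth assignments.
Number of satisfying assignments found: 0.
The formula is unsatisfiable.

No


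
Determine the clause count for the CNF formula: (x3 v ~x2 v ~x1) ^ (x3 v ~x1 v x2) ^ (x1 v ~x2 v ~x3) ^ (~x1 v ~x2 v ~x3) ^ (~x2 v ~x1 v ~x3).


Each group enclosed in parentheses joined by ^ is one clause.
Counting the conjuncts: 5 clauses.

5


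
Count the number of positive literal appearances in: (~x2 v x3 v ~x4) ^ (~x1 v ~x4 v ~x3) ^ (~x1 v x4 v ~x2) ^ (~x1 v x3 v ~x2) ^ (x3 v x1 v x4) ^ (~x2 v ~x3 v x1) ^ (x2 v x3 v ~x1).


Scan each clause for unnegated literals.
Clause 1: 1 positive; Clause 2: 0 positive; Clause 3: 1 positive; Clause 4: 1 positive; Clause 5: 3 positive; Clause 6: 1 positive; Clause 7: 2 positive.
Total positive literal occurrences = 9.

9


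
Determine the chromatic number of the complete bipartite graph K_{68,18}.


K_{68,18} is bipartite by definition: the two parts are independent sets, with every edge crossing between them.
Color all vertices in one part with color 1 and all vertices in the other part with color 2.
Since the graph has at least one edge, one color does not suffice.
Chromatic number = 2.

2


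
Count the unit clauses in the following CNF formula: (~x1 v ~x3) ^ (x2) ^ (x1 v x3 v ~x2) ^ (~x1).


A unit clause contains exactly one literal.
Unit clauses found: (x2), (~x1).
Count = 2.

2


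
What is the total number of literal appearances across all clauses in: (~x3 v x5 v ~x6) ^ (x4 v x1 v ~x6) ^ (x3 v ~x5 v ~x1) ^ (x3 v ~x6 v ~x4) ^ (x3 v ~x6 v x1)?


Clause lengths: 3, 3, 3, 3, 3.
Sum = 3 + 3 + 3 + 3 + 3 = 15.

15


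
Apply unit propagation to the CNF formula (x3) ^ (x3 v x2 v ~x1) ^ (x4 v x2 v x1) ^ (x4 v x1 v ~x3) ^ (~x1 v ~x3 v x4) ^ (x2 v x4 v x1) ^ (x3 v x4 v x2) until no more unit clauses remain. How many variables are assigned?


Unit propagation repeatedly assigns the literal in any unit clause, then simplifies.
Assignments in order: x3 = T.
No further unit clauses remain.
Total variables assigned = 1.

1


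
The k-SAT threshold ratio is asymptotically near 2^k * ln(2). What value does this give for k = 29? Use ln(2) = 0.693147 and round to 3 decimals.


Using the asymptotic formula: threshold ~ 2^k * ln(2).
2^29 = 536870912.
536870912 * 0.693147 = 372130462.04.

372130462.04


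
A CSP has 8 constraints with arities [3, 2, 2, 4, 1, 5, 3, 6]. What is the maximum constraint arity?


The arities are: 3, 2, 2, 4, 1, 5, 3, 6.
Scan for the maximum value.
Maximum arity = 6.

6


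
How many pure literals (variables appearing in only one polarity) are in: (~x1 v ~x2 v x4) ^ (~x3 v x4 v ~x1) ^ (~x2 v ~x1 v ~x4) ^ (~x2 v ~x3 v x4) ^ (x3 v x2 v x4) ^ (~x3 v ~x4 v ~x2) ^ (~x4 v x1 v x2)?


A pure literal appears in only one polarity across all clauses.
No pure literals found.
Count = 0.

0


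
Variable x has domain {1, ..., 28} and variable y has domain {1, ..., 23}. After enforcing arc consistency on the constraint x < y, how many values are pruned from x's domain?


For the constraint x < y, x needs a supporting value in y's domain.
x can be at most 22 (one less than y's maximum).
Valid x values from domain: 22 out of 28.
Pruned = 28 - 22 = 6.

6


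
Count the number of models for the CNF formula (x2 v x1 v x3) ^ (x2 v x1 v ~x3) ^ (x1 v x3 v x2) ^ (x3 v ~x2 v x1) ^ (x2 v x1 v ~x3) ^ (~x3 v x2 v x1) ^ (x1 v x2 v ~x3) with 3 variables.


Enumerate all 8 truth assignments over 3 variables.
Test each against every clause.
Satisfying assignments found: 5.

5


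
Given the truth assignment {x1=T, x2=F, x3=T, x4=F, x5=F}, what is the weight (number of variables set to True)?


The weight is the number of variables assigned True.
True variables: x1, x3.
Weight = 2.

2


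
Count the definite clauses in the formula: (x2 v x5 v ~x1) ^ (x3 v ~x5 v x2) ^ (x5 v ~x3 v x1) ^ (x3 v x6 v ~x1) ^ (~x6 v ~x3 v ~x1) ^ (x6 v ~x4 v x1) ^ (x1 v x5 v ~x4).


A definite clause has exactly one positive literal.
Clause 1: 2 positive -> not definite
Clause 2: 2 positive -> not definite
Clause 3: 2 positive -> not definite
Clause 4: 2 positive -> not definite
Clause 5: 0 positive -> not definite
Clause 6: 2 positive -> not definite
Clause 7: 2 positive -> not definite
Definite clause count = 0.

0


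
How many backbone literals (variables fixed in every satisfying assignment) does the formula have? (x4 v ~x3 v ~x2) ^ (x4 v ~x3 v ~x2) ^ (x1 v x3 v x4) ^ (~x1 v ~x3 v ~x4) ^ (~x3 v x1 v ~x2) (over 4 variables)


Find all satisfying assignments: 9 model(s).
Check which variables have the same value in every model.
No variable is fixed across all models.
Backbone size = 0.

0


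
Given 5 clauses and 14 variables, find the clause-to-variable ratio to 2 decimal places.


Clause-to-variable ratio = clauses / variables.
5 / 14 = 0.36.

0.36


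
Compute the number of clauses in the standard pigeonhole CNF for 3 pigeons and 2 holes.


The PHP encoding has two parts:
1) At-least-one-hole clauses: 3 (one per pigeon, each with 2 literals).
2) At-most-one-pigeon-per-hole clauses: 2 holes * C(3,2) = 2 * 3 = 6.
Total clauses = 3 + 6 = 9.

9


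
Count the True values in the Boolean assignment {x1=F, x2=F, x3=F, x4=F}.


The weight is the number of variables assigned True.
True variables: none.
Weight = 0.

0


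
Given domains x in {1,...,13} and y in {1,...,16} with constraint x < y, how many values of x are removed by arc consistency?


For the constraint x < y, x needs a supporting value in y's domain.
x can be at most 15 (one less than y's maximum).
Valid x values from domain: 13 out of 13.
Pruned = 13 - 13 = 0.

0


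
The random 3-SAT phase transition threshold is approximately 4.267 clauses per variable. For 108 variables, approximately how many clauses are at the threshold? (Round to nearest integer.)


The 3-SAT phase transition occurs at approximately 4.267 clauses per variable.
m = 4.267 * 108 = 460.836.
Rounded to nearest integer: 461.

461


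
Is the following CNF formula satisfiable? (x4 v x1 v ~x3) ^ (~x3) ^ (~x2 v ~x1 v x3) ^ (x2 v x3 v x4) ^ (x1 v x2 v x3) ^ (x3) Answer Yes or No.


Check all 16 possible truth assignments.
Number of satisfying assignments found: 0.
The formula is unsatisfiable.

No


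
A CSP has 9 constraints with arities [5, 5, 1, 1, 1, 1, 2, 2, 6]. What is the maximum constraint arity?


The arities are: 5, 5, 1, 1, 1, 1, 2, 2, 6.
Scan for the maximum value.
Maximum arity = 6.

6


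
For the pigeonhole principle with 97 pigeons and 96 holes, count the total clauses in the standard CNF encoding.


The PHP encoding has two parts:
1) At-least-one-hole clauses: 97 (one per pigeon, each with 96 literals).
2) At-most-one-pigeon-per-hole clauses: 96 holes * C(97,2) = 96 * 4656 = 446976.
Total clauses = 97 + 446976 = 447073.

447073


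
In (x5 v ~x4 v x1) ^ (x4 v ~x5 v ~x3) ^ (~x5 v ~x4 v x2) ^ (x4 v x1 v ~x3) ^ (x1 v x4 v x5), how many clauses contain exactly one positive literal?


A definite clause has exactly one positive literal.
Clause 1: 2 positive -> not definite
Clause 2: 1 positive -> definite
Clause 3: 1 positive -> definite
Clause 4: 2 positive -> not definite
Clause 5: 3 positive -> not definite
Definite clause count = 2.

2


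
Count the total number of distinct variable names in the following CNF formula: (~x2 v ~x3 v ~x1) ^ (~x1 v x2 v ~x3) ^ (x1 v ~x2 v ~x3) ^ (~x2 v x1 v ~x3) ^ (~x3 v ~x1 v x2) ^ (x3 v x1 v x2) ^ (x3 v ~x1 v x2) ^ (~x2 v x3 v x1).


Identify each distinct variable in the formula.
Variables found: x1, x2, x3.
Total distinct variables = 3.

3


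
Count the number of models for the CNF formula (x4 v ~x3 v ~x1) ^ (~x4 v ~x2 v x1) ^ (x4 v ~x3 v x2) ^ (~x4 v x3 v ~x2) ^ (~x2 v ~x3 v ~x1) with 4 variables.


Enumerate all 16 truth assignments over 4 variables.
Test each against every clause.
Satisfying assignments found: 9.

9


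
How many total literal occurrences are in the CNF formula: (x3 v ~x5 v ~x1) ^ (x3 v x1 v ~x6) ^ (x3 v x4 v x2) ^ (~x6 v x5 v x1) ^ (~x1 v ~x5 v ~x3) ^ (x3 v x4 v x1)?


Clause lengths: 3, 3, 3, 3, 3, 3.
Sum = 3 + 3 + 3 + 3 + 3 + 3 = 18.

18


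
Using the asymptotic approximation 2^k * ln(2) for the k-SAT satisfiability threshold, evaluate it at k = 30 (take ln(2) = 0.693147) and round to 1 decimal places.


Using the asymptotic formula: threshold ~ 2^k * ln(2).
2^30 = 1073741824.
1073741824 * 0.693147 = 744260924.1.

744260924.1


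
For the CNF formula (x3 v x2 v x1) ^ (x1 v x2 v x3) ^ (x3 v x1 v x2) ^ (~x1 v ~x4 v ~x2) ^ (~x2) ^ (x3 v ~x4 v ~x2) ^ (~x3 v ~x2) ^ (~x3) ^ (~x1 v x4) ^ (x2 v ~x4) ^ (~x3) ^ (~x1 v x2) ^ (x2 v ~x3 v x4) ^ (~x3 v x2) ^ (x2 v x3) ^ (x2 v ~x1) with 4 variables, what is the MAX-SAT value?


Enumerate all 16 truth assignments.
For each, count how many of the 16 clauses are satisfied.
The formula is not fully satisfiable, so the maximum is below 16.
Maximum simultaneously satisfiable clauses = 15.

15


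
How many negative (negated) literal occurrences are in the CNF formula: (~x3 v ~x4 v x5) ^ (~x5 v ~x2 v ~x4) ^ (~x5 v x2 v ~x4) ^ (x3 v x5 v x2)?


Scan each clause for negated literals.
Clause 1: 2 negative; Clause 2: 3 negative; Clause 3: 2 negative; Clause 4: 0 negative.
Total negative literal occurrences = 7.

7


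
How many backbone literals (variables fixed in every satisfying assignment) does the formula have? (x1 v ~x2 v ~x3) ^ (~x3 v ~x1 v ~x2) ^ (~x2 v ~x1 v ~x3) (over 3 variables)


Find all satisfying assignments: 6 model(s).
Check which variables have the same value in every model.
No variable is fixed across all models.
Backbone size = 0.

0


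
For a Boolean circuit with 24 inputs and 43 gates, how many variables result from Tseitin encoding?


The Tseitin transformation introduces one auxiliary variable per gate.
Total variables = inputs + gates = 24 + 43 = 67.

67


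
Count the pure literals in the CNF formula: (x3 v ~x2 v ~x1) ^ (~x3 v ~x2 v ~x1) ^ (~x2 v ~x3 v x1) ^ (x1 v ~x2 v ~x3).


A pure literal appears in only one polarity across all clauses.
Pure literals: x2 (negative only).
Count = 1.

1


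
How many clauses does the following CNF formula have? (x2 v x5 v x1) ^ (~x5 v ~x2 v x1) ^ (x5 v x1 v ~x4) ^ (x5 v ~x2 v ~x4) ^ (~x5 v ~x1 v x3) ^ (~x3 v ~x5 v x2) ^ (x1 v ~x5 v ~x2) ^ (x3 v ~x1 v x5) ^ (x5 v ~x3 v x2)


Each group enclosed in parentheses joined by ^ is one clause.
Counting the conjuncts: 9 clauses.

9


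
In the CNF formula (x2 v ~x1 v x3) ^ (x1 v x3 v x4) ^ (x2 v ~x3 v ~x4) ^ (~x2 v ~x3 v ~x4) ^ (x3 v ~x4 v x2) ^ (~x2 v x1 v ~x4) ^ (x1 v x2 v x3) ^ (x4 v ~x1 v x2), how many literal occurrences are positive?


Scan each clause for unnegated literals.
Clause 1: 2 positive; Clause 2: 3 positive; Clause 3: 1 positive; Clause 4: 0 positive; Clause 5: 2 positive; Clause 6: 1 positive; Clause 7: 3 positive; Clause 8: 2 positive.
Total positive literal occurrences = 14.

14


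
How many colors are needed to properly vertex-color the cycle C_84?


A cycle on an even number of vertices is bipartite: alternate two colors around the cycle.
Since 84 is even, two colors suffice, and at least two are needed because the graph has edges.
Chromatic number = 2.

2


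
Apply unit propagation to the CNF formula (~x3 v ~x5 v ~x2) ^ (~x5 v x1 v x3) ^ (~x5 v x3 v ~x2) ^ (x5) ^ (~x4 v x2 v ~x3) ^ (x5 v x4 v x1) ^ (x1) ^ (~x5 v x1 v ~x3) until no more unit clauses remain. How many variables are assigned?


Unit propagation repeatedly assigns the literal in any unit clause, then simplifies.
Assignments in order: x5 = T, x1 = T.
No further unit clauses remain.
Total variables assigned = 2.

2


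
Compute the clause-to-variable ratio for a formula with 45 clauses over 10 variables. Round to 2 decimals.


Clause-to-variable ratio = clauses / variables.
45 / 10 = 4.5.

4.5


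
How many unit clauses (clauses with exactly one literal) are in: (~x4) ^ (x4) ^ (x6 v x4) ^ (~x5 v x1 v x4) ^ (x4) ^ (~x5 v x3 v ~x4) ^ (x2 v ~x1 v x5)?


A unit clause contains exactly one literal.
Unit clauses found: (~x4), (x4), (x4).
Count = 3.

3


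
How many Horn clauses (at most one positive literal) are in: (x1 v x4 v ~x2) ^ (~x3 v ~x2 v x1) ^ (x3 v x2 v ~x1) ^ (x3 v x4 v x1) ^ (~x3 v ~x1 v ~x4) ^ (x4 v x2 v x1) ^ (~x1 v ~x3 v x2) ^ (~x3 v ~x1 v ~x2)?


A Horn clause has at most one positive literal.
Clause 1: 2 positive lit(s) -> not Horn
Clause 2: 1 positive lit(s) -> Horn
Clause 3: 2 positive lit(s) -> not Horn
Clause 4: 3 positive lit(s) -> not Horn
Clause 5: 0 positive lit(s) -> Horn
Clause 6: 3 positive lit(s) -> not Horn
Clause 7: 1 positive lit(s) -> Horn
Clause 8: 0 positive lit(s) -> Horn
Total Horn clauses = 4.

4


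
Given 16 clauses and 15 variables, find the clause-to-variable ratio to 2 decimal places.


Clause-to-variable ratio = clauses / variables.
16 / 15 = 1.07.

1.07


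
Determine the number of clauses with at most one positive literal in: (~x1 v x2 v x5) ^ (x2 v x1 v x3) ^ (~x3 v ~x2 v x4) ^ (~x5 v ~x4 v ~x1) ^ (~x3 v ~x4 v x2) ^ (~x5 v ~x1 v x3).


A Horn clause has at most one positive literal.
Clause 1: 2 positive lit(s) -> not Horn
Clause 2: 3 positive lit(s) -> not Horn
Clause 3: 1 positive lit(s) -> Horn
Clause 4: 0 positive lit(s) -> Horn
Clause 5: 1 positive lit(s) -> Horn
Clause 6: 1 positive lit(s) -> Horn
Total Horn clauses = 4.

4


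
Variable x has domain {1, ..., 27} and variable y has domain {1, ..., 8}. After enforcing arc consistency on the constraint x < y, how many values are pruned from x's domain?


For the constraint x < y, x needs a supporting value in y's domain.
x can be at most 7 (one less than y's maximum).
Valid x values from domain: 7 out of 27.
Pruned = 27 - 7 = 20.

20


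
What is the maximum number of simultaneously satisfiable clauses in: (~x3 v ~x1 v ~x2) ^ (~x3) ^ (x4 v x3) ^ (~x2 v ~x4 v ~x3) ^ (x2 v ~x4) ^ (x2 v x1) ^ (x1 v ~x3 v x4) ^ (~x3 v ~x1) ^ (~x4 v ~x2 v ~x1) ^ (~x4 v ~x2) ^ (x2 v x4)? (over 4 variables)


Enumerate all 16 truth assignments.
For each, count how many of the 11 clauses are satisfied.
The formula is not fully satisfiable, so the maximum is below 11.
Maximum simultaneously satisfiable clauses = 10.

10


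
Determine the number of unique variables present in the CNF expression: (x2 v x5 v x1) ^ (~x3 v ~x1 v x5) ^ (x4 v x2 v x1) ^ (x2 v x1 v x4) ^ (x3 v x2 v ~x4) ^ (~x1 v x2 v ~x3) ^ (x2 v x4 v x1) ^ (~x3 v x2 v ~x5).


Identify each distinct variable in the formula.
Variables found: x1, x2, x3, x4, x5.
Total distinct variables = 5.

5


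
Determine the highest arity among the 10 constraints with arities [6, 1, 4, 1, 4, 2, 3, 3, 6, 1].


The arities are: 6, 1, 4, 1, 4, 2, 3, 3, 6, 1.
Scan for the maximum value.
Maximum arity = 6.

6


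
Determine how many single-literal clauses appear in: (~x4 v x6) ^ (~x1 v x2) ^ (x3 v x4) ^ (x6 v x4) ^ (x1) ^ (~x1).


A unit clause contains exactly one literal.
Unit clauses found: (x1), (~x1).
Count = 2.

2


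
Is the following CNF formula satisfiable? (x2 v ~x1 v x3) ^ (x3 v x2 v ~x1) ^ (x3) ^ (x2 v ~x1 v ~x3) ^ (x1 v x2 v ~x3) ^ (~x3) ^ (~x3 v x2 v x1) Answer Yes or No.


Check all 8 possible truth assignments.
Number of satisfying assignments found: 0.
The formula is unsatisfiable.

No


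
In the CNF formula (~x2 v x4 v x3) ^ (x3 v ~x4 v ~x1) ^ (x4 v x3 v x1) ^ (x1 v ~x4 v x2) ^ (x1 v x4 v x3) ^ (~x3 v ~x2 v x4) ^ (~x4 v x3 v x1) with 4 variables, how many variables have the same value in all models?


Find all satisfying assignments: 6 model(s).
Check which variables have the same value in every model.
No variable is fixed across all models.
Backbone size = 0.

0


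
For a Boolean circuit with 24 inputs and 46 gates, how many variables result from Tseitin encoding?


The Tseitin transformation introduces one auxiliary variable per gate.
Total variables = inputs + gates = 24 + 46 = 70.

70


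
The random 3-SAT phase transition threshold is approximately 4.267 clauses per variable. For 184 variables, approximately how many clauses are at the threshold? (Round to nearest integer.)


The 3-SAT phase transition occurs at approximately 4.267 clauses per variable.
m = 4.267 * 184 = 785.128.
Rounded to nearest integer: 785.

785


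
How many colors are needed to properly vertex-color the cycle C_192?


A cycle on an even number of vertices is bipartite: alternate two colors around the cycle.
Since 192 is even, two colors suffice, and at least two are needed because the graph has edges.
Chromatic number = 2.

2


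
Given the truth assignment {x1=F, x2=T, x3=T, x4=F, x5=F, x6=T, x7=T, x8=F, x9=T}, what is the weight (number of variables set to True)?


The weight is the number of variables assigned True.
True variables: x2, x3, x6, x7, x9.
Weight = 5.

5


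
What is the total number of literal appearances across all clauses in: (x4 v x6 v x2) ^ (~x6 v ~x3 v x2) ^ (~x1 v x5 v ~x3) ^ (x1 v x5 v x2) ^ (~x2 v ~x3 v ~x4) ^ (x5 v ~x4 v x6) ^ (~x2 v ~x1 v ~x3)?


Clause lengths: 3, 3, 3, 3, 3, 3, 3.
Sum = 3 + 3 + 3 + 3 + 3 + 3 + 3 = 21.

21
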